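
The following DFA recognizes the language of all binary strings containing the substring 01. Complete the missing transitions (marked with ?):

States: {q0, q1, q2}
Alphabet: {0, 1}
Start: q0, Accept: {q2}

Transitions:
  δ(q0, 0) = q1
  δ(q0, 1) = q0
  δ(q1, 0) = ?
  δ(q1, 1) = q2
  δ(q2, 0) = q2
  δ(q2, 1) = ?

What each state remembers (consistent with the given transitions and accept states):
  q0: 01 not seen yet and the last symbol was not 0
  q1: 01 not seen yet and the last symbol was 0
  q2: the substring 01 has already been seen
Filling in the missing entries:
  δ(q1, 0): in q1 (01 not seen yet and the last symbol was 0), after reading 0 we have: 01 not seen yet and the last symbol was 0 → q1
  δ(q2, 1): in q2 (the substring 01 has already been seen), after reading 1 we have: the substring 01 has already been seen → q2

Final answer: δ(q1, 0) = q1; δ(q2, 1) = q2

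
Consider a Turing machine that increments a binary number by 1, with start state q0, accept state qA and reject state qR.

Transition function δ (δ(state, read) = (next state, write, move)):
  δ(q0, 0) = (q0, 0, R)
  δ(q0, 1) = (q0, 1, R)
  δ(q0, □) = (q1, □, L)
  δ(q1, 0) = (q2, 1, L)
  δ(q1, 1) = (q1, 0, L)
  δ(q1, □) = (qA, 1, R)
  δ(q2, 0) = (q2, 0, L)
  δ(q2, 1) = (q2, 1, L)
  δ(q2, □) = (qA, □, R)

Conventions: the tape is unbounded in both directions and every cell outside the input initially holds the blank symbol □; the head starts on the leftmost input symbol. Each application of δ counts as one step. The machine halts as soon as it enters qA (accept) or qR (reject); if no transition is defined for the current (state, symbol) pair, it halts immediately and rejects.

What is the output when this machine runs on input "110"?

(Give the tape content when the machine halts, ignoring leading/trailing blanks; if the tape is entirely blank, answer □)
Step 0: [q0]110 (head at position 0)
Step 1: δ(q0, 1) = (q0, 1, R)  ⊢  1[q0]10 (head at position 1)
Step 2: δ(q0, 1) = (q0, 1, R)  ⊢  11[q0]0 (head at position 2)
Step 3: δ(q0, 0) = (q0, 0, R)  ⊢  110[q0]□ (head at position 3)
Step 4: δ(q0, □) = (q1, □, L)  ⊢  11[q1]0□ (head at position 2)
Step 5: δ(q1, 0) = (q2, 1, L)  ⊢  1[q2]11□ (head at position 1)
Step 6: δ(q2, 1) = (q2, 1, L)  ⊢  [q2]111□ (head at position 0)
Step 7: δ(q2, 1) = (q2, 1, L)  ⊢  [q2]□111□ (head at position -1)
Step 8: δ(q2, □) = (qA, □, R)  ⊢  □[qA]111□ (head at position 0)
The machine is in qA, so it halts and accepts.
Tape content when halted (ignoring surrounding blanks): 111

Final answer: Output: 111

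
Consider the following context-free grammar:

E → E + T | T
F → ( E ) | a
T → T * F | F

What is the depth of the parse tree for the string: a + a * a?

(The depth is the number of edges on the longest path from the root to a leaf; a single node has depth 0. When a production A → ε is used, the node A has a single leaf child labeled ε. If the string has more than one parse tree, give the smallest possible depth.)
The grammar is unambiguous; the parse tree of a + a * a is:
E → E + T at the root (depth 0).
  Left E (depth 1) → T (2) → F (3) → a (4).
  Right T (depth 1) → T * F; that T (2) → F (3) → a (4); F (2) → a (3).
The longest root-to-leaf paths have 4 edges.
Depth = 4.

Final answer: 4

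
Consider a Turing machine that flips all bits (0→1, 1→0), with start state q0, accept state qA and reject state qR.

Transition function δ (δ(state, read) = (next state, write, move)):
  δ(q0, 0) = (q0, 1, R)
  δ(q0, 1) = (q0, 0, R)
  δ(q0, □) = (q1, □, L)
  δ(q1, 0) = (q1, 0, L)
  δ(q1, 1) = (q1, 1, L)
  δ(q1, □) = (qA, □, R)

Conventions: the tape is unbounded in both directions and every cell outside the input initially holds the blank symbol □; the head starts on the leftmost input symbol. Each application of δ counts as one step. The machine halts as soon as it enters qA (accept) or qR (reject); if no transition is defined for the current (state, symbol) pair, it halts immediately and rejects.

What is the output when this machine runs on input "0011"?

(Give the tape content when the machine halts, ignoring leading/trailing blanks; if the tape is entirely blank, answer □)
Step 0: [q0]0011 (head at position 0)
Step 1: δ(q0, 0) = (q0, 1, R)  ⊢  1[q0]011 (head at position 1)
Step 2: δ(q0, 0) = (q0, 1, R)  ⊢  11[q0]11 (head at position 2)
Step 3: δ(q0, 1) = (q0, 0, R)  ⊢  110[q0]1 (head at position 3)
Step 4: δ(q0, 1) = (q0, 0, R)  ⊢  1100[q0]□ (head at position 4)
Step 5: δ(q0, □) = (q1, □, L)  ⊢  110[q1]0□ (head at position 3)
Step 6: δ(q1, 0) = (q1, 0, L)  ⊢  11[q1]00□ (head at position 2)
Step 7: δ(q1, 0) = (q1, 0, L)  ⊢  1[q1]100□ (head at position 1)
Step 8: δ(q1, 1) = (q1, 1, L)  ⊢  [q1]1100□ (head at position 0)
Step 9: δ(q1, 1) = (q1, 1, L)  ⊢  [q1]□1100□ (head at position -1)
Step 10: δ(q1, □) = (qA, □, R)  ⊢  □[qA]1100□ (head at position 0)
The machine is in qA, so it halts and accepts.
Tape content when halted (ignoring surrounding blanks): 1100

Final answer: Output: 1100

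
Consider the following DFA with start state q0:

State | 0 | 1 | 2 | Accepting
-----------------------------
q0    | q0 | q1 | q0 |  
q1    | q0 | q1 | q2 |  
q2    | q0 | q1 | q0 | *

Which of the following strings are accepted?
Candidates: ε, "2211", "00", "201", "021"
ε: q0; q0 is not accepting → rejected
"2211": q0 → q0 → q0 → q1 → q1; q1 is not accepting → rejected
"00": q0 → q0 → q0; q0 is not accepting → rejected
"201": q0 → q0 → q0 → q1; q1 is not accepting → rejected
"021": q0 → q0 → q0 → q1; q1 is not accepting → rejected

Final answer: None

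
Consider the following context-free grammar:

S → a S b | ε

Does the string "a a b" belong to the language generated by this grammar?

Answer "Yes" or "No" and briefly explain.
Every derivation applies S → a S b some number n of times and then S → ε, producing a^n b^n with equally many a's and b's. The string a a b has two a's but only one b, so it cannot be derived.

Final answer: No - no valid derivation exists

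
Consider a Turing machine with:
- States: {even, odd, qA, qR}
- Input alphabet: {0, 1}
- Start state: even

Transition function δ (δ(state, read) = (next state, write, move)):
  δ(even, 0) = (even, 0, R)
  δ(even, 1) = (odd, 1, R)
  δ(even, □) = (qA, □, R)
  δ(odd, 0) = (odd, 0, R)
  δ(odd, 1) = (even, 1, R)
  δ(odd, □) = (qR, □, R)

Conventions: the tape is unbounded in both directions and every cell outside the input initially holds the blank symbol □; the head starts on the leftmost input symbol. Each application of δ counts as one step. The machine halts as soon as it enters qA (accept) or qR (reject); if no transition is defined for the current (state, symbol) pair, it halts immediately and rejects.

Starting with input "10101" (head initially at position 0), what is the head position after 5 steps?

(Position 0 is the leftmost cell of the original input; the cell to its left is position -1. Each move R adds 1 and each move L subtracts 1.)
Step 0: [even]10101 (head at position 0)
Step 1: δ(even, 1) = (odd, 1, R)  ⊢  1[odd]0101 (head at position 1)
Step 2: δ(odd, 0) = (odd, 0, R)  ⊢  10[odd]101 (head at position 2)
Step 3: δ(odd, 1) = (even, 1, R)  ⊢  101[even]01 (head at position 3)
Step 4: δ(even, 0) = (even, 0, R)  ⊢  1010[even]1 (head at position 4)
Step 5: δ(even, 1) = (odd, 1, R)  ⊢  10101[odd]□ (head at position 5)
Head position after 5 steps: 5

Final answer: Position 5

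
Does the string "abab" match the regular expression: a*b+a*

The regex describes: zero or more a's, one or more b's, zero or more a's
No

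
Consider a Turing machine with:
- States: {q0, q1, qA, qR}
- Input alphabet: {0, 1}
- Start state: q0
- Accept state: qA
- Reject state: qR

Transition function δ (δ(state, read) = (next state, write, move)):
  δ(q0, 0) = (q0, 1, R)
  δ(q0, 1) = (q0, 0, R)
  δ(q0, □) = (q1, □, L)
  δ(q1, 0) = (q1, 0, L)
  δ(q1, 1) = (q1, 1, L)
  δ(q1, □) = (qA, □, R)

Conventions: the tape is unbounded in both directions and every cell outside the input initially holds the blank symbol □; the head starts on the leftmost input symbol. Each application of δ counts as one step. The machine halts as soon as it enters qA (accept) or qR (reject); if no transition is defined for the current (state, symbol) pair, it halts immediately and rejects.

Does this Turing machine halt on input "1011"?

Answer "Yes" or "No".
Step 0: [q0]1011 (head at position 0)
Step 1: δ(q0, 1) = (q0, 0, R)  ⊢  0[q0]011 (head at position 1)
Step 2: δ(q0, 0) = (q0, 1, R)  ⊢  01[q0]11 (head at position 2)
Step 3: δ(q0, 1) = (q0, 0, R)  ⊢  010[q0]1 (head at position 3)
Step 4: δ(q0, 1) = (q0, 0, R)  ⊢  0100[q0]□ (head at position 4)
Step 5: δ(q0, □) = (q1, □, L)  ⊢  010[q1]0□ (head at position 3)
Step 6: δ(q1, 0) = (q1, 0, L)  ⊢  01[q1]00□ (head at position 2)
Step 7: δ(q1, 0) = (q1, 0, L)  ⊢  0[q1]100□ (head at position 1)
Step 8: δ(q1, 1) = (q1, 1, L)  ⊢  [q1]0100□ (head at position 0)
Step 9: δ(q1, 0) = (q1, 0, L)  ⊢  [q1]□0100□ (head at position -1)
Step 10: δ(q1, □) = (qA, □, R)  ⊢  □[qA]0100□ (head at position 0)
The machine is in qA, so it halts and accepts.
It halts after 10 steps.

Final answer: Yes - halts after 10 steps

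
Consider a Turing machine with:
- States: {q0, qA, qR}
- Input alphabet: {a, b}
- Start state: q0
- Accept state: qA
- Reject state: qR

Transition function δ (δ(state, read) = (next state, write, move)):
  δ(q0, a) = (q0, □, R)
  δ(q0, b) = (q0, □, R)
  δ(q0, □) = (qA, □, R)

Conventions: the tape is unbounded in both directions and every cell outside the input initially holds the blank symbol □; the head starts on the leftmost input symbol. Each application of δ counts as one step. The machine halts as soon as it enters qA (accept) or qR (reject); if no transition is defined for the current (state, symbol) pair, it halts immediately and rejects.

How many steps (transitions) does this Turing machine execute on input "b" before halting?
Step 0: [q0]b (head at position 0)
Step 1: δ(q0, b) = (q0, □, R)  ⊢  □[q0]□ (head at position 1)
Step 2: δ(q0, □) = (qA, □, R)  ⊢  □□[qA]□ (head at position 2)
The machine is in qA, so it halts and accepts.
Number of transitions executed: 2.

Final answer: 2 steps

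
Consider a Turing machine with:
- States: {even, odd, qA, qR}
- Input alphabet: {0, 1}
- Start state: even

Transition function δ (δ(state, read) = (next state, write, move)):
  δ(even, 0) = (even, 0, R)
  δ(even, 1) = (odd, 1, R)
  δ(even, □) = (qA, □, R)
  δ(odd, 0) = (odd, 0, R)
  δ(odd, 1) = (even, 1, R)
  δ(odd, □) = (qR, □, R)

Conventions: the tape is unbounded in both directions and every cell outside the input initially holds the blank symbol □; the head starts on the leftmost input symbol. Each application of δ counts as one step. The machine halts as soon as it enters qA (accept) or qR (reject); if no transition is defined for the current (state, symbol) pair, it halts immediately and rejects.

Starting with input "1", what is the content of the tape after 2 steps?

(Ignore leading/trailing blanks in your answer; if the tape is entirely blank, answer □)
Step 0: [even]1 (head at position 0)
Step 1: δ(even, 1) = (odd, 1, R)  ⊢  1[odd]□ (head at position 1)
Step 2: δ(odd, □) = (qR, □, R)  ⊢  1□[qR]□ (head at position 2)
Tape after 2 steps (ignoring surrounding blanks): 1

Final answer: Tape: 1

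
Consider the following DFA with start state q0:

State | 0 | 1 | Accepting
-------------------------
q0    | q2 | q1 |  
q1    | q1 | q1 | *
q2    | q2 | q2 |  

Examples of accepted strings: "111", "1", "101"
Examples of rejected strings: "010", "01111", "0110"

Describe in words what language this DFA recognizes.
non-empty binary strings starting with 1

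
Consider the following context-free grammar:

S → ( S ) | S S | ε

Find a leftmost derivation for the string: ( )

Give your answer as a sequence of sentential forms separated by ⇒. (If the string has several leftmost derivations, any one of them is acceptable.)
Start with S.
Step 1: the leftmost non-terminal is S; apply S → ( S ):  ( S )
Step 2: the leftmost non-terminal is S; apply S → ε:  ( )

Final answer: S ⇒ ( S ) ⇒ ( )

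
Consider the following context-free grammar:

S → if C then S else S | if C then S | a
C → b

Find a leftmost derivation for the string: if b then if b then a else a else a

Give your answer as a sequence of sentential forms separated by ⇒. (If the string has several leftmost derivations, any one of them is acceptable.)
Start with S.
Step 1: the leftmost non-terminal is S; apply S → if C then S else S:  if C then S else S
Step 2: the leftmost non-terminal is C; apply C → b:  if b then S else S
Step 3: the leftmost non-terminal is S; apply S → if C then S else S:  if b then if C then S else S else S
Step 4: the leftmost non-terminal is C; apply C → b:  if b then if b then S else S else S
Step 5: the leftmost non-terminal is S; apply S → a:  if b then if b then a else S else S
Step 6: the leftmost non-terminal is S; apply S → a:  if b then if b then a else a else S
Step 7: the leftmost non-terminal is S; apply S → a:  if b then if b then a else a else a

Final answer: S ⇒ if C then S else S ⇒ if b then S else S ⇒ if b then if C then S else S else S ⇒ if b then if b then S else S else S ⇒ if b then if b then a else S else S ⇒ if b then if b then a else a else S ⇒ if b then if b then a else a else a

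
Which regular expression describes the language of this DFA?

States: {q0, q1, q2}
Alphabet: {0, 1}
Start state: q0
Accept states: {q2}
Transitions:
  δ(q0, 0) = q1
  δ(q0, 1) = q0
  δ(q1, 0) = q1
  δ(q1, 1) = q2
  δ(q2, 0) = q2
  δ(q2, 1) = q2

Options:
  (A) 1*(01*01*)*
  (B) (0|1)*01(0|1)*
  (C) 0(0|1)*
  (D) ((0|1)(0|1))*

Testing sample strings against the DFA:
  '001' -> accepted
  '00111' -> accepted
  '010' -> accepted
  '01' -> accepted
Checking each option for a counterexample:
  (A) 1*(01*01*)*: ε is rejected by the DFA but matches the regex → eliminated
  (B) (0|1)*01(0|1)*: agrees with the DFA on all strings of length ≤ 4
  (C) 0(0|1)*: '0' is rejected by the DFA but matches the regex → eliminated
  (D) ((0|1)(0|1))*: ε is rejected by the DFA but matches the regex → eliminated
Only (B) (0|1)*01(0|1)* is consistent with the DFA.

Final answer: (B) (0|1)*01(0|1)*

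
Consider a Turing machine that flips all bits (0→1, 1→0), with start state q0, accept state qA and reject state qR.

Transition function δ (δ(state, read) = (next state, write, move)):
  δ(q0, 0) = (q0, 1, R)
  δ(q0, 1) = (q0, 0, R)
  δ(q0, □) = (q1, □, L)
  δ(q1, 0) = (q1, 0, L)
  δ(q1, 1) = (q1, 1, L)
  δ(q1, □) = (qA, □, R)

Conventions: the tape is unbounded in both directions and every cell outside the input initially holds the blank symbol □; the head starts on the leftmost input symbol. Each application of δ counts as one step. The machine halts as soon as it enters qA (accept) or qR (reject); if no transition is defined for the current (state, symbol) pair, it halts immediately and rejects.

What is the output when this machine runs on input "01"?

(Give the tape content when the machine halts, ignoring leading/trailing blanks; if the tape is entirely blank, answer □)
Step 0: [q0]01 (head at position 0)
Step 1: δ(q0, 0) = (q0, 1, R)  ⊢  1[q0]1 (head at position 1)
Step 2: δ(q0, 1) = (q0, 0, R)  ⊢  10[q0]□ (head at position 2)
Step 3: δ(q0, □) = (q1, □, L)  ⊢  1[q1]0□ (head at position 1)
Step 4: δ(q1, 0) = (q1, 0, L)  ⊢  [q1]10□ (head at position 0)
Step 5: δ(q1, 1) = (q1, 1, L)  ⊢  [q1]□10□ (head at position -1)
Step 6: δ(q1, □) = (qA, □, R)  ⊢  □[qA]10□ (head at position 0)
The machine is in qA, so it halts and accepts.
Tape content when halted (ignoring surrounding blanks): 10

Final answer: Output: 10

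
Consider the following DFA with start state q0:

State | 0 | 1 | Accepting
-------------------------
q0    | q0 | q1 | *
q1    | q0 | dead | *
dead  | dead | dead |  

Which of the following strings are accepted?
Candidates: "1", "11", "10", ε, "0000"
"1": q0 → q1; q1 is accepting → accepted
"11": q0 → q1 → dead; dead is not accepting → rejected
"10": q0 → q1 → q0; q0 is accepting → accepted
ε: q0; q0 is accepting → accepted
"0000": q0 → q0 → q0 → q0 → q0; q0 is accepting → accepted

Final answer: "1", "10", ε, "0000"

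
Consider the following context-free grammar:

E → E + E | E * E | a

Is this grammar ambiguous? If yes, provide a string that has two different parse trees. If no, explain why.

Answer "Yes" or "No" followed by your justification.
Two different leftmost derivations of a + a * a:
  (1) E ⇒ E + E ⇒ a + E ⇒ a + E * E ⇒ a + a * E ⇒ a + a * a   (tree groups a + (a * a))
  (2) E ⇒ E * E ⇒ E + E * E ⇒ a + E * E ⇒ a + a * E ⇒ a + a * a   (tree groups (a + a) * a)
Two distinct leftmost derivations = two distinct parse trees, so the grammar is ambiguous.

Final answer: Yes - the string 'a + a * a' has two distinct leftmost derivations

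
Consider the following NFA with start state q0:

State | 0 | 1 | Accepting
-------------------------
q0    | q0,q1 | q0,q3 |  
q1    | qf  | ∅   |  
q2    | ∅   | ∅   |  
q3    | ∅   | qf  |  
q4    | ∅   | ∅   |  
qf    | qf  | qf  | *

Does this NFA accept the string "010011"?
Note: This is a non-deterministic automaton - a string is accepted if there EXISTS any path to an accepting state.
Track the set of states the NFA could be in: start {q0}
Read '0': {q0} → {q0, q1}
Read '1': {q0, q1} → {q0, q3}
Read '0': {q0, q3} → {q0, q1}
Read '0': {q0, q1} → {q0, q1, qf}
Read '1': {q0, q1, qf} → {q0, q3, qf}
Read '1': {q0, q3, qf} → {q0, q3, qf}
Final set {q0, q3, qf} contains accepting state(s) {qf} → accepted.

Final answer: Yes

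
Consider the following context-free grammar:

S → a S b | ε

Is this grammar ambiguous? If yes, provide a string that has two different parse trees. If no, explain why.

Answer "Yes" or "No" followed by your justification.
At every step exactly one production applies: if the remaining string to generate is non-empty it starts with a and ends with b, forcing S → a S b; if it is empty, S → ε is forced. Hence each string a^n b^n has exactly one derivation (S → a S b applied n times, then S → ε) and one parse tree.

Final answer: No - the grammar is unambiguous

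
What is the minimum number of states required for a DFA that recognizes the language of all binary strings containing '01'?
Language: binary strings containing '01'
Lower bound (Myhill–Nerode): the prefixes ε, 0, 01 are pairwise distinguishable:
  ε vs 01: suffix ε distinguishes them (ε is rejected, 01 is accepted)
  0 vs 01: suffix ε distinguishes them (0 is rejected, 01 is accepted)
  ε vs 0: suffix 1 distinguishes them (ε·1 = 1 is rejected, 0·1 = 01 is accepted)
So any DFA needs at least 3 states.
Upper bound: a DFA with 3 states exists (one state per class above: 'no progress', 'last symbol 0', and 'seen 01' (accepting sink)).
Minimum states: 3

Final answer: 3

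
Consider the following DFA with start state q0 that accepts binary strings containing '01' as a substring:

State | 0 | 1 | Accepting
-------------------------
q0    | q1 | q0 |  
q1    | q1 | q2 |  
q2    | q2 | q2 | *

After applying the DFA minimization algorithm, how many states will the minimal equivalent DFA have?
All 3 states are reachable from q0, so none can be removed as unreachable.
Table-filling: first mark every (accepting, non-accepting) pair as distinguishable (accepting: {q2}; non-accepting: {q0, q1}).
Round 1: (q0, q1) on '1' go to q0 and q2, already distinguishable → mark.
Every pair of states is distinguishable, so the DFA is already minimal.
Equivalence classes: {q0}, {q1}, {q2} → 3 states.

Final answer: 3 states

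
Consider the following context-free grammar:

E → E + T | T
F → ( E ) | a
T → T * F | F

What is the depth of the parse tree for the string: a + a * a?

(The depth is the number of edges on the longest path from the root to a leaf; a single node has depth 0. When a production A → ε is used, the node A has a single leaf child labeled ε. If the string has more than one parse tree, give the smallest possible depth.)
The grammar is unambiguous; the parse tree of a + a * a is:
E → E + T at the root (depth 0).
  Left E (depth 1) → T (2) → F (3) → a (4).
  Right T (depth 1) → T * F; that T (2) → F (3) → a (4); F (2) → a (3).
The longest root-to-leaf paths have 4 edges.
Depth = 4.

Final answer: 4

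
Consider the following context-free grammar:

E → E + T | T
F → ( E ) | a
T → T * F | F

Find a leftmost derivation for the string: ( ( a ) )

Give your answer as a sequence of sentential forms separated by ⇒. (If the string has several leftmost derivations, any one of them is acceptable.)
Start with E.
Step 1: the leftmost non-terminal is E; apply E → T:  T
Step 2: the leftmost non-terminal is T; apply T → F:  F
Step 3: the leftmost non-terminal is F; apply F → ( E ):  ( E )
Step 4: the leftmost non-terminal is E; apply E → T:  ( T )
Step 5: the leftmost non-terminal is T; apply T → F:  ( F )
Step 6: the leftmost non-terminal is F; apply F → ( E ):  ( ( E ) )
Step 7: the leftmost non-terminal is E; apply E → T:  ( ( T ) )
Step 8: the leftmost non-terminal is T; apply T → F:  ( ( F ) )
Step 9: the leftmost non-terminal is F; apply F → a:  ( ( a ) )

Final answer: E ⇒ T ⇒ F ⇒ ( E ) ⇒ ( T ) ⇒ ( F ) ⇒ ( ( E ) ) ⇒ ( ( T ) ) ⇒ ( ( F ) ) ⇒ ( ( a ) )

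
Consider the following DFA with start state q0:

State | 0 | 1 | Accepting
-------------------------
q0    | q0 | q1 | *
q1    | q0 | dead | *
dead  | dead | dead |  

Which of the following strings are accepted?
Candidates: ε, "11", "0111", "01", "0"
ε: q0; q0 is accepting → accepted
"11": q0 → q1 → dead; dead is not accepting → rejected
"0111": q0 → q0 → q1 → dead → dead; dead is not accepting → rejected
"01": q0 → q0 → q1; q1 is accepting → accepted
"0": q0 → q0; q0 is accepting → accepted

Final answer: ε, "01", "0"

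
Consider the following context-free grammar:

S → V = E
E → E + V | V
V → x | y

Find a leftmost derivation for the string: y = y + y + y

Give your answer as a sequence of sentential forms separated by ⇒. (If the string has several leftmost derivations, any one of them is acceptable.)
Start with S.
Step 1: the leftmost non-terminal is S; apply S → V = E:  V = E
Step 2: the leftmost non-terminal is V; apply V → y:  y = E
Step 3: the leftmost non-terminal is E; apply E → E + V:  y = E + V
Step 4: the leftmost non-terminal is E; apply E → E + V:  y = E + V + V
Step 5: the leftmost non-terminal is E; apply E → V:  y = V + V + V
Step 6: the leftmost non-terminal is V; apply V → y:  y = y + V + V
Step 7: the leftmost non-terminal is V; apply V → y:  y = y + y + V
Step 8: the leftmost non-terminal is V; apply V → y:  y = y + y + y

Final answer: S ⇒ V = E ⇒ y = E ⇒ y = E + V ⇒ y = E + V + V ⇒ y = V + V + V ⇒ y = y + V + V ⇒ y = y + y + V ⇒ y = y + y + y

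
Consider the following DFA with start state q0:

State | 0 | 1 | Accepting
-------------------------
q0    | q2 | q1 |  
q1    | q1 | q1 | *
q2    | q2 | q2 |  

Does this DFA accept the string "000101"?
Start in q0.
Read '0': q0 → q2
Read '0': q2 → q2
Read '0': q2 → q2
Read '1': q2 → q2
Read '0': q2 → q2
Read '1': q2 → q2
Final state q2 is not accepting, so the string is rejected.

Final answer: No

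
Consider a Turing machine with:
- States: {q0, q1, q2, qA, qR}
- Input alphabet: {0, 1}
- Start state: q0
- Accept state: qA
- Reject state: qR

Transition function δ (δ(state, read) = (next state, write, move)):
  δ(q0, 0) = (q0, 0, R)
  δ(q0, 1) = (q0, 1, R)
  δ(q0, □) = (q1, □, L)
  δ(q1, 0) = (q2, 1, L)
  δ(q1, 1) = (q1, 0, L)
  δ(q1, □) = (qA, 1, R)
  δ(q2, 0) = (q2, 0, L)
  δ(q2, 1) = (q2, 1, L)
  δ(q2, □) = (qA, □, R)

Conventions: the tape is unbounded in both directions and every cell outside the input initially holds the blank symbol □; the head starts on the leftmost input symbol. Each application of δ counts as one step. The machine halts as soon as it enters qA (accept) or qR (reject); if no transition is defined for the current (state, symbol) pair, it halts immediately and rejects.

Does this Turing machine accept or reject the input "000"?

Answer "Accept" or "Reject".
Step 0: [q0]000 (head at position 0)
Step 1: δ(q0, 0) = (q0, 0, R)  ⊢  0[q0]00 (head at position 1)
Step 2: δ(q0, 0) = (q0, 0, R)  ⊢  00[q0]0 (head at position 2)
Step 3: δ(q0, 0) = (q0, 0, R)  ⊢  000[q0]□ (head at position 3)
Step 4: δ(q0, □) = (q1, □, L)  ⊢  00[q1]0□ (head at position 2)
Step 5: δ(q1, 0) = (q2, 1, L)  ⊢  0[q2]01□ (head at position 1)
Step 6: δ(q2, 0) = (q2, 0, L)  ⊢  [q2]001□ (head at position 0)
Step 7: δ(q2, 0) = (q2, 0, L)  ⊢  [q2]□001□ (head at position -1)
Step 8: δ(q2, □) = (qA, □, R)  ⊢  □[qA]001□ (head at position 0)
The machine is in qA, so it halts and accepts.

Final answer: Accept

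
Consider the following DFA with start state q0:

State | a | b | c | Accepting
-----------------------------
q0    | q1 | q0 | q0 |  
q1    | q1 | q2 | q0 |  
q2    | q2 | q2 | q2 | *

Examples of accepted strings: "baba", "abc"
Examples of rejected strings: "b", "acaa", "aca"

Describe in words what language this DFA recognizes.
strings over {a,b,c} containing 'ab' as substring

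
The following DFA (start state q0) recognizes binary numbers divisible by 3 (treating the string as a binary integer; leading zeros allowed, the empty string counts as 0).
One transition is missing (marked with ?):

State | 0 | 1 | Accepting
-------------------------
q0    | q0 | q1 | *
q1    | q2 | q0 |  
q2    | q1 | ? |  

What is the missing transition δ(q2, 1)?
q2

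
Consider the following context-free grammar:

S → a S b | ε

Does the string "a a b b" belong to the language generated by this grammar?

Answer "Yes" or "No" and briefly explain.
A derivation exists: S ⇒ a S b ⇒ a a S b b ⇒ a a b b (using S → a S b twice, then S → ε).

Final answer: Yes - a valid derivation exists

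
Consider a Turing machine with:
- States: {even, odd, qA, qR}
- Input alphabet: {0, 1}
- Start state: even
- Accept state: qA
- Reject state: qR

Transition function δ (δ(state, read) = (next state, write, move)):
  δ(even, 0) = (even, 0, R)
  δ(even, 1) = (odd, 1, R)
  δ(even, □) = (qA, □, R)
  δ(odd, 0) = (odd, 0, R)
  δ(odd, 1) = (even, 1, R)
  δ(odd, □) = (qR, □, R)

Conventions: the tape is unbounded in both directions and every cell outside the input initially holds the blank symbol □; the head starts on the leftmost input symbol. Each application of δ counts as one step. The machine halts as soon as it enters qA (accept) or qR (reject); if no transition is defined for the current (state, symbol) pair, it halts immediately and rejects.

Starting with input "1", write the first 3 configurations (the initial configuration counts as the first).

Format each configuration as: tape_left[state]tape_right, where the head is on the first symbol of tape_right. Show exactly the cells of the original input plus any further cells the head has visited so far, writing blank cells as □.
Step 0: [even]1 (head at position 0)
Step 1: δ(even, 1) = (odd, 1, R)  ⊢  1[odd]□ (head at position 1)
Step 2: δ(odd, □) = (qR, □, R)  ⊢  1□[qR]□ (head at position 2)

Final answer: [even]1 ⊢ 1[odd]□ ⊢ 1□[qR]□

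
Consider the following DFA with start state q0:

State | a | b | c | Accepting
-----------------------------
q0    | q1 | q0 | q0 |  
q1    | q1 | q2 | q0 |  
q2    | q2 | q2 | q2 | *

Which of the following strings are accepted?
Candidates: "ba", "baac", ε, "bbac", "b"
"ba": q0 → q0 → q1; q1 is not accepting → rejected
"baac": q0 → q0 → q1 → q1 → q0; q0 is not accepting → rejected
ε: q0; q0 is not accepting → rejected
"bbac": q0 → q0 → q0 → q1 → q0; q0 is not accepting → rejected
"b": q0 → q0; q0 is not accepting → rejected

Final answer: None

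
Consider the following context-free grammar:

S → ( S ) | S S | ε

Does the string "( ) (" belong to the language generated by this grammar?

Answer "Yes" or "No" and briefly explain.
Each production adds parentheses only in matched pairs (S → ( S )) or none at all, so every derived string has equally many '(' and ')'. The string ( ) ( has two '(' and one ')', so it cannot be derived.

Final answer: No - no valid derivation exists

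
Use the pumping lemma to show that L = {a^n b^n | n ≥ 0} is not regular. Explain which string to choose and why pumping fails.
Language: L = {a^n b^n | n ≥ 0} (equal numbers of a's followed by b's)
Step 1: Assume for contradiction that L is regular, with pumping length p.
Step 2: Choose s = a^p b^p. Then s ∈ L (it has p a's followed by p b's) and |s| ≥ p.
Step 3: Consider any decomposition s = xyz with |xy| ≤ p and |y| > 0. Since |xy| ≤ p and the first p symbols of s are all a's, y = a^k for some k with 1 ≤ k ≤ p.
Step 4: Pumping up (i = 2): xy²z = a^(p+k) b^p, which has more a's than b's, so xy²z ∉ L.
This contradicts the pumping lemma, so L is not regular.

Final answer: Choose s = a^p b^p. Since |xy| ≤ p, y = a^k with k ≥ 1. Then xy²z = a^(p+k) b^p ∉ L.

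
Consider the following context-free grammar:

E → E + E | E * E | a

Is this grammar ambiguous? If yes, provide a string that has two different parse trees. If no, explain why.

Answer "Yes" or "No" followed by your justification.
Two different leftmost derivations of a + a * a:
  (1) E ⇒ E + E ⇒ a + E ⇒ a + E * E ⇒ a + a * E ⇒ a + a * a   (tree groups a + (a * a))
  (2) E ⇒ E * E ⇒ E + E * E ⇒ a + E * E ⇒ a + a * E ⇒ a + a * a   (tree groups (a + a) * a)
Two distinct leftmost derivations = two distinct parse trees, so the grammar is ambiguous.

Final answer: Yes - the string 'a + a * a' has two distinct leftmost derivations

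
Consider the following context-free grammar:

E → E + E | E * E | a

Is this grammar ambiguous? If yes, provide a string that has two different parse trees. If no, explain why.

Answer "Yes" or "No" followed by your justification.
Two different leftmost derivations of a + a * a:
  (1) E ⇒ E + E ⇒ a + E ⇒ a + E * E ⇒ a + a * E ⇒ a + a * a   (tree groups a + (a * a))
  (2) E ⇒ E * E ⇒ E + E * E ⇒ a + E * E ⇒ a + a * E ⇒ a + a * a   (tree groups (a + a) * a)
Two distinct leftmost derivations = two distinct parse trees, so the grammar is ambiguous.

Final answer: Yes - the string 'a + a * a' has two distinct leftmost derivations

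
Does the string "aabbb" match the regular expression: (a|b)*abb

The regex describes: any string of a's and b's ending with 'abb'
No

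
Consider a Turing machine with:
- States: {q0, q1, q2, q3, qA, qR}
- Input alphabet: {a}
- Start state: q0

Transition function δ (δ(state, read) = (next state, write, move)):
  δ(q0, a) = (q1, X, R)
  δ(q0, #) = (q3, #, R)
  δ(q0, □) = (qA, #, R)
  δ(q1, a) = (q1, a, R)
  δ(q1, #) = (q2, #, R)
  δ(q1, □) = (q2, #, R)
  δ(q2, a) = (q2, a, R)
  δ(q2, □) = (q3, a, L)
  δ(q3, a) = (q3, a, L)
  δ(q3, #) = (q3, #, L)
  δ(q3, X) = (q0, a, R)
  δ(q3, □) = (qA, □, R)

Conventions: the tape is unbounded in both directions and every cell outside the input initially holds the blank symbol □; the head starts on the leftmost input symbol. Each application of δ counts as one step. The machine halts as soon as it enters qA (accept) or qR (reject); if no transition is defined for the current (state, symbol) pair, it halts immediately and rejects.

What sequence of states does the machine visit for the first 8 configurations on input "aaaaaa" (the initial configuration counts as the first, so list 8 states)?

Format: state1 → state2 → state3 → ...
Step 0: [q0]aaaaaa (head at position 0)
Step 1: δ(q0, a) = (q1, X, R)  ⊢  X[q1]aaaaa (head at position 1)
Step 2: δ(q1, a) = (q1, a, R)  ⊢  Xa[q1]aaaa (head at position 2)
Step 3: δ(q1, a) = (q1, a, R)  ⊢  Xaa[q1]aaa (head at position 3)
Step 4: δ(q1, a) = (q1, a, R)  ⊢  Xaaa[q1]aa (head at position 4)
Step 5: δ(q1, a) = (q1, a, R)  ⊢  Xaaaa[q1]a (head at position 5)
Step 6: δ(q1, a) = (q1, a, R)  ⊢  Xaaaaa[q1]□ (head at position 6)
Step 7: δ(q1, □) = (q2, #, R)  ⊢  Xaaaaa#[q2]□ (head at position 7)
Reading off the states of these 8 configurations: q0 → q1 → q1 → q1 → q1 → q1 → q1 → q2

Final answer: q0 → q1 → q1 → q1 → q1 → q1 → q1 → q2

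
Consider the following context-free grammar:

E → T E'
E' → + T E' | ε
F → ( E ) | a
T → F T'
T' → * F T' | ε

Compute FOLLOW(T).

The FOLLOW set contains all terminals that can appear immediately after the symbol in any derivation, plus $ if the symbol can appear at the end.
Useful FIRST sets: FIRST(E') = {+, ε}, FIRST(T') = {*, ε} (both E' and T' are nullable).
FOLLOW(E): E is the start symbol → $; E appears in F → ( E ) followed by ')' → FOLLOW(E) = {), $}.
FOLLOW(E'): E' appears at the right end of E → T E' and of E' → + T E', so FOLLOW(E') ⊇ FOLLOW(E) (the second occurrence adds nothing new). FOLLOW(E') = {), $}.
FOLLOW(T): in E → T E' and E' → + T E', T is followed by E': add FIRST(E') minus ε = {+}; since E' is nullable, also add FOLLOW(E) and FOLLOW(E') = {), $}. FOLLOW(T) = {+, ), $}.

Final answer: {$, ), +}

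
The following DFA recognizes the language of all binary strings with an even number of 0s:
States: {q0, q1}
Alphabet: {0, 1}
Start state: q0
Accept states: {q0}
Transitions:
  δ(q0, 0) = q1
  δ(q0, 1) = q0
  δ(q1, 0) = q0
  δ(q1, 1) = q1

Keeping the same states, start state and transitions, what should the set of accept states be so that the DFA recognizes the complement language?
The DFA is complete (every state has a transition on every symbol), so the complement
is recognized by the same DFA with accepting and non-accepting states swapped.
Original accept states: {q0}
Complement accept states = All states - Original accept states
= {q0, q1} - {q0}
= {q1}
Complement language: strings with an ODD number of 0s

Final answer: {q1}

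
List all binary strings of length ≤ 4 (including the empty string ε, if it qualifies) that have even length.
Checking every binary string of length 0 to 4:
  Length 0: accepted: ε | rejected: (none)
  Length 1: accepted: (none) | rejected: 0, 1
  Length 2: accepted: 00, 01, 10, 11 | rejected: (none)
  Length 3: accepted: (none) | rejected: 000, 001, 010, 011, 100, 101, 110, 111
  Length 4: accepted: 0000, 0001, 0010, 0011, 0100, 0101, 0110, 0111, 1000, 1001, 1010, 1011, 1100, 1101, 1110, 1111 | rejected: (none)
Total: 21 string(s).

Final answer: ε, 00, 01, 10, 11, 0000, 0001, 0010, 0011, 0100, 0101, 0110, 0111, 1000, 1001, 1010, 1011, 1100, 1101, 1110, 1111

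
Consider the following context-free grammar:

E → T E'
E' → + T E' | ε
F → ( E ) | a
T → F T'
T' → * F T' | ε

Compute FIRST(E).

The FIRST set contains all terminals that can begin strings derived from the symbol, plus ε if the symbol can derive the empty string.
FIRST(F): F → ( E ) contributes '(' and F → a contributes 'a', so FIRST(F) = {(, a}. F is not nullable.
FIRST(T): T → F T' begins with F, and F is not nullable, so FIRST(T) = FIRST(F) = {(, a}.
FIRST(E): E → T E' begins with T, and T is not nullable, so FIRST(E) = FIRST(T) = {(, a}.

Final answer: {(, a}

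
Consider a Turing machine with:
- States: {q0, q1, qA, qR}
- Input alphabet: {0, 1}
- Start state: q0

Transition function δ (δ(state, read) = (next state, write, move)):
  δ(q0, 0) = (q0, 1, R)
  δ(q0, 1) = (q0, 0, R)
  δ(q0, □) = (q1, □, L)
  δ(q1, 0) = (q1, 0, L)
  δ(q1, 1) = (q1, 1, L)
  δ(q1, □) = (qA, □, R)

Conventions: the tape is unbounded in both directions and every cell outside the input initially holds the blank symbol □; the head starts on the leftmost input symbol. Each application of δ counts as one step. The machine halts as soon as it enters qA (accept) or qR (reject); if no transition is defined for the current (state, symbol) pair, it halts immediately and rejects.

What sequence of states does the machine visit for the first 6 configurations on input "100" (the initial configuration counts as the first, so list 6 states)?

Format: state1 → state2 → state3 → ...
Step 0: [q0]100 (head at position 0)
Step 1: δ(q0, 1) = (q0, 0, R)  ⊢  0[q0]00 (head at position 1)
Step 2: δ(q0, 0) = (q0, 1, R)  ⊢  01[q0]0 (head at position 2)
Step 3: δ(q0, 0) = (q0, 1, R)  ⊢  011[q0]□ (head at position 3)
Step 4: δ(q0, □) = (q1, □, L)  ⊢  01[q1]1□ (head at position 2)
Step 5: δ(q1, 1) = (q1, 1, L)  ⊢  0[q1]11□ (head at position 1)
Reading off the states of these 6 configurations: q0 → q0 → q0 → q0 → q1 → q1

Final answer: q0 → q0 → q0 → q0 → q1 → q1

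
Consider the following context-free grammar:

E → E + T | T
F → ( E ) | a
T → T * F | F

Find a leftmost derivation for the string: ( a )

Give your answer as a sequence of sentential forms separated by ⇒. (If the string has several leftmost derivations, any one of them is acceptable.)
Start with E.
Step 1: the leftmost non-terminal is E; apply E → T:  T
Step 2: the leftmost non-terminal is T; apply T → F:  F
Step 3: the leftmost non-terminal is F; apply F → ( E ):  ( E )
Step 4: the leftmost non-terminal is E; apply E → T:  ( T )
Step 5: the leftmost non-terminal is T; apply T → F:  ( F )
Step 6: the leftmost non-terminal is F; apply F → a:  ( a )

Final answer: E ⇒ T ⇒ F ⇒ ( E ) ⇒ ( T ) ⇒ ( F ) ⇒ ( a )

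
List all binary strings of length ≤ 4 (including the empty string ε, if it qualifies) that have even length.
Checking every binary string of length 0 to 4:
  Length 0: accepted: ε | rejected: (none)
  Length 1: accepted: (none) | rejected: 0, 1
  Length 2: accepted: 00, 01, 10, 11 | rejected: (none)
  Length 3: accepted: (none) | rejected: 000, 001, 010, 011, 100, 101, 110, 111
  Length 4: accepted: 0000, 0001, 0010, 0011, 0100, 0101, 0110, 0111, 1000, 1001, 1010, 1011, 1100, 1101, 1110, 1111 | rejected: (none)
Total: 21 string(s).

Final answer: ε, 00, 01, 10, 11, 0000, 0001, 0010, 0011, 0100, 0101, 0110, 0111, 1000, 1001, 1010, 1011, 1100, 1101, 1110, 1111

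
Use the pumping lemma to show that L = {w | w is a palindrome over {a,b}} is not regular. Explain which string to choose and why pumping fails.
Language: L = {w | w is a palindrome over {a,b}} (strings that read the same forwards and backwards)
Step 1: Assume for contradiction that L is regular, with pumping length p.
Step 2: Choose s = a^p b a^p. Then s ∈ L (it reads the same forwards and backwards) and |s| ≥ p.
Step 3: Consider any decomposition s = xyz with |xy| ≤ p and |y| > 0. Since |xy| ≤ p and the first p symbols of s are all a's, y = a^k for some k with 1 ≤ k ≤ p.
Step 4: Pumping up (i = 2): xy²z = a^(p+k) b a^p. Its reverse is a^p b a^(p+k) ≠ a^(p+k) b a^p (the single b is no longer in the middle), so xy²z is not a palindrome and xy²z ∉ L.
This contradicts the pumping lemma, so L is not regular.

Final answer: Choose s = a^p b a^p. Since |xy| ≤ p, y = a^k with k ≥ 1. Then xy²z = a^(p+k) b a^p is not a palindrome, so ∉ L.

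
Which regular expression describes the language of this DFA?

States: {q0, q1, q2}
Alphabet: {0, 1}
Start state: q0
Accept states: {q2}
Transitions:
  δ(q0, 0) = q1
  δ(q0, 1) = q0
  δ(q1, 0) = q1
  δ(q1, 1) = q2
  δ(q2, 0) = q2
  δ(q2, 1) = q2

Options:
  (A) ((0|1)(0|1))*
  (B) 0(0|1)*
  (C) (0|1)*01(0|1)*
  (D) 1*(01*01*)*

Testing sample strings against the DFA:
  '101' -> accepted
  '000' -> rejected
  '011' -> accepted
  '000' -> rejected
Checking each option for a counterexample:
  (A) ((0|1)(0|1))*: ε is rejected by the DFA but matches the regex → eliminated
  (B) 0(0|1)*: '0' is rejected by the DFA but matches the regex → eliminated
  (C) (0|1)*01(0|1)*: agrees with the DFA on all strings of length ≤ 4
  (D) 1*(01*01*)*: ε is rejected by the DFA but matches the regex → eliminated
Only (C) (0|1)*01(0|1)* is consistent with the DFA.

Final answer: (C) (0|1)*01(0|1)*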